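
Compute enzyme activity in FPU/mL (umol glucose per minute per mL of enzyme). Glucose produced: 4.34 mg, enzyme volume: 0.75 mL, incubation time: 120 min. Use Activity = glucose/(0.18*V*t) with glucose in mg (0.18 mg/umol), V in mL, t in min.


Activity = glucose_mg / (0.18 mg/umol * V_mL * t_min)
= 4.34 / (0.18 * 0.75 * 120)
= 0.2679 FPU/mL

0.2679 FPU/mL


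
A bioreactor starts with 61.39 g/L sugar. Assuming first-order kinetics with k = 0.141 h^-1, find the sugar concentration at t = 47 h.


S = S0 * exp(-k * t)
S = 61.39 * exp(-0.141 * 47)
S = 0.0813 g/L

0.0813 g/L


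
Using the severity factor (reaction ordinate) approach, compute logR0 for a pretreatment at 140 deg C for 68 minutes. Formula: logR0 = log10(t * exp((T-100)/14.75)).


logR0 = log10(t * exp((T - 100) / 14.75))
= log10(68 * exp((140 - 100) / 14.75))
= 3.0103

3.0103


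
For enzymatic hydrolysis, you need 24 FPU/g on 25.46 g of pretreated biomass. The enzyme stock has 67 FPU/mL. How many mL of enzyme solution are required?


V = dosage * m_sub / activity
V = 24 * 25.46 / 67
V = 9.1200 mL

9.1200 mL


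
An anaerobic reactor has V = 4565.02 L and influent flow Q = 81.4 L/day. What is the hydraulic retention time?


HRT = V / Q
= 4565.02 / 81.4
= 56.0813 days

56.0813 days


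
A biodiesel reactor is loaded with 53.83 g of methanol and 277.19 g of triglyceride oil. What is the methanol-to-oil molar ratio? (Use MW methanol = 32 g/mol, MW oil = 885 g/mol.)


Molar ratio = n_MeOH / n_oil = (MeOH/32) / (oil/885) = (MeOH * 885) / (32 * oil)
= (53.83 * 885) / (32 * 277.19)
= 5.3708

5.3708


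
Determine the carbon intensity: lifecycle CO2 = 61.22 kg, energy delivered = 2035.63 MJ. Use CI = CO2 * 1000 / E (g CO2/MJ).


CI = CO2 * 1000 / E
= 61.22 * 1000 / 2035.63
= 30.0742 g CO2/MJ

30.0742 g CO2/MJ


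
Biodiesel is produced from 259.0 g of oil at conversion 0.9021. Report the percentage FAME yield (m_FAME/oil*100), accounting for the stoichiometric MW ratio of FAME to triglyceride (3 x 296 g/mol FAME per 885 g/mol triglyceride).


m_FAME = oil * conv * (3 * 296 / 885) = oil * conv * (888/885)
= 259.0 * 0.9021 * 888 / 885
= 234.4359 g
Y = m_FAME / oil * 100 = conv * (888/885) * 100
= 0.9021 * 888 / 885 * 100
= 90.52%

90.52%


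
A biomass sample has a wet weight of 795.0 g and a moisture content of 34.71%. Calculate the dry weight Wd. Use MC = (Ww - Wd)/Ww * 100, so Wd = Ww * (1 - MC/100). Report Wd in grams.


Wd = Ww * (1 - MC/100)
= 795.0 * (1 - 34.71/100)
= 519.0555 g

519.0555 g


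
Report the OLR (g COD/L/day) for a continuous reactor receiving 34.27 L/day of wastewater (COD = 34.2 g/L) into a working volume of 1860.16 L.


OLR = Q * S / V
= 34.27 * 34.2 / 1860.16
= 0.6301 g/L/day

0.6301 g/L/day


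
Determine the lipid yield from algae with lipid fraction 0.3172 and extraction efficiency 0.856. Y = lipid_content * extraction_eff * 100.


Y = lipid_content * extraction_eff * 100
= 0.3172 * 0.856 * 100
= 27.1523%

27.1523%


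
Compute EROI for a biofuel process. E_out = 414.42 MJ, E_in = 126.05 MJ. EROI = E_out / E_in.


EROI = E_out / E_in
= 414.42 / 126.05
= 3.2877

3.2877


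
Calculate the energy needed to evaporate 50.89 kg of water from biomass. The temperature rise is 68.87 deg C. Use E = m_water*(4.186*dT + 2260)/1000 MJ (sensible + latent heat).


E = m_water * (4.186 * dT + 2260) / 1000
= 50.89 * (4.186 * 68.87 + 2260) / 1000
= 129.6825 MJ

129.6825 MJ


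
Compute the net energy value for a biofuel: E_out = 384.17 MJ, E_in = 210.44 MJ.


NEV = E_out - E_in
= 384.17 - 210.44
= 173.7300 MJ

173.7300 MJ


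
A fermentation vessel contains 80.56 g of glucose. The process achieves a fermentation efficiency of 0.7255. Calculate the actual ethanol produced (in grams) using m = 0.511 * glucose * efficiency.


Actual ethanol: m = 0.511 * 80.56 * 0.7255
m = 29.8660 g

29.8660 g


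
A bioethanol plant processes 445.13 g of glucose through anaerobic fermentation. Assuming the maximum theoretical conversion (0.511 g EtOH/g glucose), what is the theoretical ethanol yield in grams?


Theoretical ethanol yield: m_EtOH = 0.511 * m_glucose
m_EtOH = 0.511 * 445.13 = 227.4614 g

227.4614 g


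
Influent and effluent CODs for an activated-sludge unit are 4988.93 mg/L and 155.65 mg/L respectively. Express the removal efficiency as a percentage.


eta = (COD_in - COD_out) / COD_in * 100
= (4988.93 - 155.65) / 4988.93 * 100
= 96.8801%

96.8801%


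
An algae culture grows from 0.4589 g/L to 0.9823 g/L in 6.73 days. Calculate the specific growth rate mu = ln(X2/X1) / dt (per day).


mu = ln(X2/X1) / dt
= ln(0.9823/0.4589) / 6.73
= 0.1131 per day

0.1131 per day


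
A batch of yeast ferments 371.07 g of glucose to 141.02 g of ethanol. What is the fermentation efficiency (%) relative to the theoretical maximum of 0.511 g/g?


Fermentation efficiency = (actual / (0.511 * glucose)) * 100
= (141.02 / (0.511 * 371.07)) * 100
= 74.3711%

74.3711%


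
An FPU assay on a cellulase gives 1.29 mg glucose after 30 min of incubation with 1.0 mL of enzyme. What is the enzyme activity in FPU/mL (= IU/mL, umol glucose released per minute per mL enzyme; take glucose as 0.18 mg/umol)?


Activity = glucose_mg / (0.18 mg/umol * V_mL * t_min)
= 1.29 / (0.18 * 1.0 * 30)
= 0.2389 FPU/mL

0.2389 FPU/mL


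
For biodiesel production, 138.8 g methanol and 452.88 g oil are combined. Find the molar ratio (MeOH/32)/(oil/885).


Molar ratio = n_MeOH / n_oil = (MeOH/32) / (oil/885) = (MeOH * 885) / (32 * oil)
= (138.8 * 885) / (32 * 452.88)
= 8.4762

8.4762


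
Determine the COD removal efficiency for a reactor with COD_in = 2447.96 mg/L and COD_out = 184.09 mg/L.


eta = (COD_in - COD_out) / COD_in * 100
= (2447.96 - 184.09) / 2447.96 * 100
= 92.4799%

92.4799%


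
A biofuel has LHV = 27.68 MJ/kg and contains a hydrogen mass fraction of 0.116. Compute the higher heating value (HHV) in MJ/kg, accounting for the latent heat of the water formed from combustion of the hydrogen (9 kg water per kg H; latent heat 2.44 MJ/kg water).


HHV = LHV + H_frac * 9 * 2.44
= 27.68 + 0.116 * 9 * 2.44
= 30.2274 MJ/kg

30.2274 MJ/kg


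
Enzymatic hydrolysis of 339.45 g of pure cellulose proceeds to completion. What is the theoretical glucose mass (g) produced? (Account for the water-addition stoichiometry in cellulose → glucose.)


glucose = cellulose * 180/162
= 339.45 * 180/162
= 377.1667 g

377.1667 g


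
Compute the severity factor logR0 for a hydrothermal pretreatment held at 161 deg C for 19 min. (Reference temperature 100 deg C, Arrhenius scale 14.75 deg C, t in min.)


logR0 = log10(t * exp((T - 100) / 14.75))
= log10(19 * exp((161 - 100) / 14.75))
= 3.0748

3.0748


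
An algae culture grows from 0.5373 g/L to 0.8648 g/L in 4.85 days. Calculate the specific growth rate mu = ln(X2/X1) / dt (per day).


mu = ln(X2/X1) / dt
= ln(0.8648/0.5373) / 4.85
= 0.0981 per day

0.0981 per day


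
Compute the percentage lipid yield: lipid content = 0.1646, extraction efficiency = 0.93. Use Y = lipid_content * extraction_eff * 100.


Y = lipid_content * extraction_eff * 100
= 0.1646 * 0.93 * 100
= 15.3078%

15.3078%


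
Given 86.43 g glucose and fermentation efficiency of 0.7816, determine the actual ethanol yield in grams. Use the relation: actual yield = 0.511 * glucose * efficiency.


Actual ethanol: m = 0.511 * 86.43 * 0.7816
m = 34.5199 g

34.5199 g


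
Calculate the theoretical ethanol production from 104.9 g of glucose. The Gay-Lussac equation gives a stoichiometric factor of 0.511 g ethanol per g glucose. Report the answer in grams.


Theoretical ethanol yield: m_EtOH = 0.511 * m_glucose
m_EtOH = 0.511 * 104.9 = 53.6039 g

53.6039 g


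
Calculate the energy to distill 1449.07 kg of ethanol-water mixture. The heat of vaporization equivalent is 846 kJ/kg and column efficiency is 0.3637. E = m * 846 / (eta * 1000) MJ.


E = m * 846 / (eta * 1000)
= 1449.07 * 846 / (0.3637 * 1000)
= 3370.6715 MJ

3370.6715 MJ


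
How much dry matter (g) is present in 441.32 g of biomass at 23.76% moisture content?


Wd = Ww * (1 - MC/100)
= 441.32 * (1 - 23.76/100)
= 336.4624 g

336.4624 g


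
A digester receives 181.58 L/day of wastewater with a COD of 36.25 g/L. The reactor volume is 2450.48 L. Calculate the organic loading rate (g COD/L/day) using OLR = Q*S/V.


OLR = Q * S / V
= 181.58 * 36.25 / 2450.48
= 2.6861 g/L/day

2.6861 g/L/day


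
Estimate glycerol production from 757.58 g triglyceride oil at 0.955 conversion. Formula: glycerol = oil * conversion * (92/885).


glycerol = oil * conv * (92/885)
= 757.58 * 0.955 * 92 / 885
= 75.2101 g

75.2101 g


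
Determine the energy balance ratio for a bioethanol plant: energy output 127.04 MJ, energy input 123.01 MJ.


EROI = E_out / E_in
= 127.04 / 123.01
= 1.0328

1.0328


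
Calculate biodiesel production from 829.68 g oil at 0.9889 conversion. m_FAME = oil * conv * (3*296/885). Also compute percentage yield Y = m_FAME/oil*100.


m_FAME = oil * conv * (3 * 296 / 885) = oil * conv * (888/885)
= 829.68 * 0.9889 * 888 / 885
= 823.2518 g
Y = m_FAME / oil * 100 = conv * (888/885) * 100
= 0.9889 * 888 / 885 * 100
= 99.23%

823.2518 g FAME; Y = 99.23%


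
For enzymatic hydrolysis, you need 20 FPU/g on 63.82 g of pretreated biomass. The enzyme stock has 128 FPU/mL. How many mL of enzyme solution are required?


V = dosage * m_sub / activity
V = 20 * 63.82 / 128
V = 9.9719 mL

9.9719 mL


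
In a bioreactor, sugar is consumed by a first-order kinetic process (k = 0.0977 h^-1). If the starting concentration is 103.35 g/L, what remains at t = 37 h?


S = S0 * exp(-k * t)
S = 103.35 * exp(-0.0977 * 37)
S = 2.7821 g/L

2.7821 g/L


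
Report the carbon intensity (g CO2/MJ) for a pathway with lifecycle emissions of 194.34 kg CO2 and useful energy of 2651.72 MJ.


CI = CO2 * 1000 / E
= 194.34 * 1000 / 2651.72
= 73.2883 g CO2/MJ

73.2883 g CO2/MJ


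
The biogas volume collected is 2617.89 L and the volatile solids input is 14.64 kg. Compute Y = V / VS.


Y = V / VS
= 2617.89 / 14.64
= 178.8176 L/kg VS

178.8176 L/kg VS


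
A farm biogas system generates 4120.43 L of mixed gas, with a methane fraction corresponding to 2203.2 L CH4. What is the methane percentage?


CH4% = V_CH4 / V_total * 100
= 2203.2 / 4120.43 * 100
= 53.4701%

53.4701%


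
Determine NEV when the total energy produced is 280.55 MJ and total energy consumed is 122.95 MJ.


NEV = E_out - E_in
= 280.55 - 122.95
= 157.6000 MJ

157.6000 MJ


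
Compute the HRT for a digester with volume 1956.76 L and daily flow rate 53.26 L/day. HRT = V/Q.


HRT = V / Q
= 1956.76 / 53.26
= 36.7398 days

36.7398 days


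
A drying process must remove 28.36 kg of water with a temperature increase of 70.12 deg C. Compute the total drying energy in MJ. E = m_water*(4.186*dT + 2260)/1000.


E = m_water * (4.186 * dT + 2260) / 1000
= 28.36 * (4.186 * 70.12 + 2260) / 1000
= 72.4179 MJ

72.4179 MJ


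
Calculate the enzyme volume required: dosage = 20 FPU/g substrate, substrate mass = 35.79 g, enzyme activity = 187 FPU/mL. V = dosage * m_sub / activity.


V = dosage * m_sub / activity
V = 20 * 35.79 / 187
V = 3.8278 mL

3.8278 mL


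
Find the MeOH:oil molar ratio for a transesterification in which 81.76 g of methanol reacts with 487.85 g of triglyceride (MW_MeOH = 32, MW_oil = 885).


Molar ratio = n_MeOH / n_oil = (MeOH/32) / (oil/885) = (MeOH * 885) / (32 * oil)
= (81.76 * 885) / (32 * 487.85)
= 4.6350

4.6350


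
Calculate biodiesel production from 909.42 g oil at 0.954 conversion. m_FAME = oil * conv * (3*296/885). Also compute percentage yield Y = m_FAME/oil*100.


m_FAME = oil * conv * (3 * 296 / 885) = oil * conv * (888/885)
= 909.42 * 0.954 * 888 / 885
= 870.5277 g
Y = m_FAME / oil * 100 = conv * (888/885) * 100
= 0.954 * 888 / 885 * 100
= 95.72%

870.5277 g FAME; Y = 95.72%


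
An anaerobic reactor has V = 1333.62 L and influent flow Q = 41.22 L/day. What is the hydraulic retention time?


HRT = V / Q
= 1333.62 / 41.22
= 32.3537 days

32.3537 days


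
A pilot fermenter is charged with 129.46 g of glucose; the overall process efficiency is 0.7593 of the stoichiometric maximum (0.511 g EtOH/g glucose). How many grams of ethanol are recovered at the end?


Actual ethanol: m = 0.511 * 129.46 * 0.7593
m = 50.2308 g

50.2308 g


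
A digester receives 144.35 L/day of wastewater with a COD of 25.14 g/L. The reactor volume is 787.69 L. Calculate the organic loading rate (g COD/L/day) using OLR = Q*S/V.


OLR = Q * S / V
= 144.35 * 25.14 / 787.69
= 4.6071 g/L/day

4.6071 g/L/day


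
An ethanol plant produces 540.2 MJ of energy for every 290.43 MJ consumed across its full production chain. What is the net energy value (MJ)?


NEV = E_out - E_in
= 540.2 - 290.43
= 249.7700 MJ

249.7700 MJ


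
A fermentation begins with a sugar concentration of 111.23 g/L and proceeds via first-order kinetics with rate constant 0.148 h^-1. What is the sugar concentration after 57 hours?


S = S0 * exp(-k * t)
S = 111.23 * exp(-0.148 * 57)
S = 0.0241 g/L

0.0241 g/L


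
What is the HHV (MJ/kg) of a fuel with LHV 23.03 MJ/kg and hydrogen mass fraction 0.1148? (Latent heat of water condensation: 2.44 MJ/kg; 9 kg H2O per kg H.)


HHV = LHV + H_frac * 9 * 2.44
= 23.03 + 0.1148 * 9 * 2.44
= 25.5510 MJ/kg

25.5510 MJ/kg


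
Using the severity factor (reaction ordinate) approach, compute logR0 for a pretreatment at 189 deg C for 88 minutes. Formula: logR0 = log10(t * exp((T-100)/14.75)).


logR0 = log10(t * exp((T - 100) / 14.75))
= log10(88 * exp((189 - 100) / 14.75))
= 4.5650

4.5650


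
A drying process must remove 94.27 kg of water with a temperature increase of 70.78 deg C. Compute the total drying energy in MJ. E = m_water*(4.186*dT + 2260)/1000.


E = m_water * (4.186 * dT + 2260) / 1000
= 94.27 * (4.186 * 70.78 + 2260) / 1000
= 240.9810 MJ

240.9810 MJ


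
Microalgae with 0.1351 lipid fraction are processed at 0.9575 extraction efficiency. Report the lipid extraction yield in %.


Y = lipid_content * extraction_eff * 100
= 0.1351 * 0.9575 * 100
= 12.9358%

12.9358%


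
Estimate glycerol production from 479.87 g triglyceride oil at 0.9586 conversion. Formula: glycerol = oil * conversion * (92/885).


glycerol = oil * conv * (92/885)
= 479.87 * 0.9586 * 92 / 885
= 47.8196 g

47.8196 g


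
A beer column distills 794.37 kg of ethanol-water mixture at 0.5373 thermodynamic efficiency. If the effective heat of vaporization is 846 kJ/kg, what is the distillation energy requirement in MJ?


E = m * 846 / (eta * 1000)
= 794.37 * 846 / (0.5373 * 1000)
= 1250.7668 MJ

1250.7668 MJ


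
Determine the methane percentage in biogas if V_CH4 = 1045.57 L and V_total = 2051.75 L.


CH4% = V_CH4 / V_total * 100
= 1045.57 / 2051.75 * 100
= 50.9599%

50.9599%


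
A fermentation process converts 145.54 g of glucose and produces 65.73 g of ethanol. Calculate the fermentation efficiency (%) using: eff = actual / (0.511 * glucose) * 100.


Fermentation efficiency = (actual / (0.511 * glucose)) * 100
= (65.73 / (0.511 * 145.54)) * 100
= 88.3813%

88.3813%


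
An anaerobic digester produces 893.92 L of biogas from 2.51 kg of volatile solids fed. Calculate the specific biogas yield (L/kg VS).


Y = V / VS
= 893.92 / 2.51
= 356.1434 L/kg VS

356.1434 L/kg VS


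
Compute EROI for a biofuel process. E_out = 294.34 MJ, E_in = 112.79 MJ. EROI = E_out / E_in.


EROI = E_out / E_in
= 294.34 / 112.79
= 2.6096

2.6096


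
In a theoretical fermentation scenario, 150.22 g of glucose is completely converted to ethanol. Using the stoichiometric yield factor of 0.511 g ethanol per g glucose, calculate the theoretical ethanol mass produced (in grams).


Theoretical ethanol yield: m_EtOH = 0.511 * m_glucose
m_EtOH = 0.511 * 150.22 = 76.7624 g

76.7624 g


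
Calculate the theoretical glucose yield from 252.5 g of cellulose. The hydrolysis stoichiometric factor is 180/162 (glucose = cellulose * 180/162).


glucose = cellulose * 180/162
= 252.5 * 180/162
= 280.5556 g

280.5556 g


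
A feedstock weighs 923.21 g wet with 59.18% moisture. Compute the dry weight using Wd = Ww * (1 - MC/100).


Wd = Ww * (1 - MC/100)
= 923.21 * (1 - 59.18/100)
= 376.8543 g

376.8543 g


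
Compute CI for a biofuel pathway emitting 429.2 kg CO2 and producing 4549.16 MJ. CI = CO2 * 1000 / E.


CI = CO2 * 1000 / E
= 429.2 * 1000 / 4549.16
= 94.3471 g CO2/MJ

94.3471 g CO2/MJ


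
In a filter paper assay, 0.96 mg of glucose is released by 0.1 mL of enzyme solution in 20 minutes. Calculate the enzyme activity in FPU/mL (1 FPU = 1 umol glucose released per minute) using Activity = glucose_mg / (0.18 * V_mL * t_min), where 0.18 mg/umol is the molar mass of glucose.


Activity = glucose_mg / (0.18 mg/umol * V_mL * t_min)
= 0.96 / (0.18 * 0.1 * 20)
= 2.6667 FPU/mL

2.6667 FPU/mL


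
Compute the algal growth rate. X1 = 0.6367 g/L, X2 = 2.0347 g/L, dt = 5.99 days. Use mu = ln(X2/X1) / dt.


mu = ln(X2/X1) / dt
= ln(2.0347/0.6367) / 5.99
= 0.1940 per day

0.1940 per day


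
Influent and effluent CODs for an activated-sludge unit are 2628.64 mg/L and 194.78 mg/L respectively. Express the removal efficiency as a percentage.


eta = (COD_in - COD_out) / COD_in * 100
= (2628.64 - 194.78) / 2628.64 * 100
= 92.5901%

92.5901%


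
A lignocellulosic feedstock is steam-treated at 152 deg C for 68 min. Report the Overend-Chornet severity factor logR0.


logR0 = log10(t * exp((T - 100) / 14.75))
= log10(68 * exp((152 - 100) / 14.75))
= 3.3636

3.3636


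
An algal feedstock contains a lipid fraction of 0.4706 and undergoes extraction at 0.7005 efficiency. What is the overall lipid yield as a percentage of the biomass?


Y = lipid_content * extraction_eff * 100
= 0.4706 * 0.7005 * 100
= 32.9655%

32.9655%


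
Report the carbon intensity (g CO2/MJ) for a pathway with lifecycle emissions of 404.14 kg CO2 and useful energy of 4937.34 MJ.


CI = CO2 * 1000 / E
= 404.14 * 1000 / 4937.34
= 81.8538 g CO2/MJ

81.8538 g CO2/MJ


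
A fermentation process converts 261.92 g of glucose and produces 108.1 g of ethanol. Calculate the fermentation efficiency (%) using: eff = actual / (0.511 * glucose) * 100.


Fermentation efficiency = (actual / (0.511 * glucose)) * 100
= (108.1 / (0.511 * 261.92)) * 100
= 80.7674%

80.7674%


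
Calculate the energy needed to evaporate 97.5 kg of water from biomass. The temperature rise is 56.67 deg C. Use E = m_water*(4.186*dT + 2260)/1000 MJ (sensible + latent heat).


E = m_water * (4.186 * dT + 2260) / 1000
= 97.5 * (4.186 * 56.67 + 2260) / 1000
= 243.4790 MJ

243.4790 MJ


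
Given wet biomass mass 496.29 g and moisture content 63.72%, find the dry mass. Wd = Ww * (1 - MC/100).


Wd = Ww * (1 - MC/100)
= 496.29 * (1 - 63.72/100)
= 180.0540 g

180.0540 g


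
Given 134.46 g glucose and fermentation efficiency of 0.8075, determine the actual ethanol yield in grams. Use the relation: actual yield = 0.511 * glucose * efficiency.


Actual ethanol: m = 0.511 * 134.46 * 0.8075
m = 55.4826 g

55.4826 g


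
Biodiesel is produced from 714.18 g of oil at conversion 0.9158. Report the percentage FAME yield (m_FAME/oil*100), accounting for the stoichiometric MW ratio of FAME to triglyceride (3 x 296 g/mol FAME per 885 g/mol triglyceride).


m_FAME = oil * conv * (3 * 296 / 885) = oil * conv * (888/885)
= 714.18 * 0.9158 * 888 / 885
= 656.2631 g
Y = m_FAME / oil * 100 = conv * (888/885) * 100
= 0.9158 * 888 / 885 * 100
= 91.89%

91.89%


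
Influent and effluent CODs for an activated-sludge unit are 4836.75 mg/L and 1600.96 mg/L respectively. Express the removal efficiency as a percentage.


eta = (COD_in - COD_out) / COD_in * 100
= (4836.75 - 1600.96) / 4836.75 * 100
= 66.9001%

66.9001%


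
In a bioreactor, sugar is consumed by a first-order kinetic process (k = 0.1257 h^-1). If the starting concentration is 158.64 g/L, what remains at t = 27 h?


S = S0 * exp(-k * t)
S = 158.64 * exp(-0.1257 * 27)
S = 5.3267 g/L

5.3267 g/L


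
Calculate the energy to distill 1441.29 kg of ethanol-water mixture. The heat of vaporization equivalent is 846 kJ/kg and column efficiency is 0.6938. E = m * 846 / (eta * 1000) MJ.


E = m * 846 / (eta * 1000)
= 1441.29 * 846 / (0.6938 * 1000)
= 1757.4681 MJ

1757.4681 MJ


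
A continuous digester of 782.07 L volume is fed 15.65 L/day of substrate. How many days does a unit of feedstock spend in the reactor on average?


HRT = V / Q
= 782.07 / 15.65
= 49.9725 days

49.9725 days


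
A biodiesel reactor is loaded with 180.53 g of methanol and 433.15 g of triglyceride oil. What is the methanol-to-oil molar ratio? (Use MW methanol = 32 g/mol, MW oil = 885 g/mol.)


Molar ratio = n_MeOH / n_oil = (MeOH/32) / (oil/885) = (MeOH * 885) / (32 * oil)
= (180.53 * 885) / (32 * 433.15)
= 11.5267

11.5267


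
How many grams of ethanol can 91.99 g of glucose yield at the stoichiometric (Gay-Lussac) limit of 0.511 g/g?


Theoretical ethanol yield: m_EtOH = 0.511 * m_glucose
m_EtOH = 0.511 * 91.99 = 47.0069 g

47.0069 g


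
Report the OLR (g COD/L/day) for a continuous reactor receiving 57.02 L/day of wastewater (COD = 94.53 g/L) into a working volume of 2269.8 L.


OLR = Q * S / V
= 57.02 * 94.53 / 2269.8
= 2.3747 g/L/day

2.3747 g/L/day


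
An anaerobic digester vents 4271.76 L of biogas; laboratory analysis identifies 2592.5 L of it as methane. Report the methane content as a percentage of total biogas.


CH4% = V_CH4 / V_total * 100
= 2592.5 / 4271.76 * 100
= 60.6893%

60.6893%


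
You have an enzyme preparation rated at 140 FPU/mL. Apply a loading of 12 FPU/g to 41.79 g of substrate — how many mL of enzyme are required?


V = dosage * m_sub / activity
V = 12 * 41.79 / 140
V = 3.5820 mL

3.5820 mL


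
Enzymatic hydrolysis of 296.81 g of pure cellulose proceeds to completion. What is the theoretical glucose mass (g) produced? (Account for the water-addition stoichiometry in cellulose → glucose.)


glucose = cellulose * 180/162
= 296.81 * 180/162
= 329.7889 g

329.7889 g


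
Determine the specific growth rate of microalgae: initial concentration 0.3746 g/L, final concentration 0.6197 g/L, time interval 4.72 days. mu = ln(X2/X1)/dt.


mu = ln(X2/X1) / dt
= ln(0.6197/0.3746) / 4.72
= 0.1066 per day

0.1066 per day


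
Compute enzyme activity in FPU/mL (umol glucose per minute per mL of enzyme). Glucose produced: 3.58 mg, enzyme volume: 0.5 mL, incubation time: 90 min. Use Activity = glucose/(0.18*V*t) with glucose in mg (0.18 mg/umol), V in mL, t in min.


Activity = glucose_mg / (0.18 mg/umol * V_mL * t_min)
= 3.58 / (0.18 * 0.5 * 90)
= 0.4420 FPU/mL

0.4420 FPU/mL


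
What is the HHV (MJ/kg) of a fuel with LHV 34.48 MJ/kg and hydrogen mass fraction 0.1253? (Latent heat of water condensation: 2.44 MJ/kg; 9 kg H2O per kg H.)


HHV = LHV + H_frac * 9 * 2.44
= 34.48 + 0.1253 * 9 * 2.44
= 37.2316 MJ/kg

37.2316 MJ/kg


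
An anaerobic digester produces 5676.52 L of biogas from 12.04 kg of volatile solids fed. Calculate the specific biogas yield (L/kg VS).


Y = V / VS
= 5676.52 / 12.04
= 471.4718 L/kg VS

471.4718 L/kg VS


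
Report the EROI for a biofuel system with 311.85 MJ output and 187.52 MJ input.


EROI = E_out / E_in
= 311.85 / 187.52
= 1.6630

1.6630


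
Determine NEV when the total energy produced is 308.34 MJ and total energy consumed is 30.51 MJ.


NEV = E_out - E_in
= 308.34 - 30.51
= 277.8300 MJ

277.8300 MJ


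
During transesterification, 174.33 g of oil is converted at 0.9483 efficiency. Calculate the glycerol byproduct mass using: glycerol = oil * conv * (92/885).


glycerol = oil * conv * (92/885)
= 174.33 * 0.9483 * 92 / 885
= 17.1855 g

17.1855 g


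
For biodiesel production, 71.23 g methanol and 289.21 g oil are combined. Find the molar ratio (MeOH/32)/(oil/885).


Molar ratio = n_MeOH / n_oil = (MeOH/32) / (oil/885) = (MeOH * 885) / (32 * oil)
= (71.23 * 885) / (32 * 289.21)
= 6.8115

6.8115


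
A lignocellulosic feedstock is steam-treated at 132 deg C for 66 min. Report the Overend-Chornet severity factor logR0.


logR0 = log10(t * exp((T - 100) / 14.75))
= log10(66 * exp((132 - 100) / 14.75))
= 2.7617

2.7617


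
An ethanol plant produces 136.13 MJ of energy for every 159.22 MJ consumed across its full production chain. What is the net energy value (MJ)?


NEV = E_out - E_in
= 136.13 - 159.22
= -23.0900 MJ

-23.0900 MJ


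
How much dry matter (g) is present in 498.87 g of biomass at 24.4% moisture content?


Wd = Ww * (1 - MC/100)
= 498.87 * (1 - 24.4/100)
= 377.1457 g

377.1457 g


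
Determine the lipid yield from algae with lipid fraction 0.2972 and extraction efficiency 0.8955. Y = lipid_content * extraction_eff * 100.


Y = lipid_content * extraction_eff * 100
= 0.2972 * 0.8955 * 100
= 26.6143%

26.6143%


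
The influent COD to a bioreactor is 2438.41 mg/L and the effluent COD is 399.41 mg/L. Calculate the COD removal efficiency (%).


eta = (COD_in - COD_out) / COD_in * 100
= (2438.41 - 399.41) / 2438.41 * 100
= 83.6201%

83.6201%


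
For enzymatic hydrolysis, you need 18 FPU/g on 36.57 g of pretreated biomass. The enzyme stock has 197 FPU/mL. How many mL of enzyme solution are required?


V = dosage * m_sub / activity
V = 18 * 36.57 / 197
V = 3.3414 mL

3.3414 mL


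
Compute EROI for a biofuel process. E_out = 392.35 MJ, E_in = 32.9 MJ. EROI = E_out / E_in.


EROI = E_out / E_in
= 392.35 / 32.9
= 11.9255

11.9255


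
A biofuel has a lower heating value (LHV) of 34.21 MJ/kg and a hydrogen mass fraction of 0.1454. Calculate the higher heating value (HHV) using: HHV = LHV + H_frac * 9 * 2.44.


HHV = LHV + H_frac * 9 * 2.44
= 34.21 + 0.1454 * 9 * 2.44
= 37.4030 MJ/kg

37.4030 MJ/kg


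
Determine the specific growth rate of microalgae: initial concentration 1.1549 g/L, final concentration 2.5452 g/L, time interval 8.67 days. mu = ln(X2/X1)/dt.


mu = ln(X2/X1) / dt
= ln(2.5452/1.1549) / 8.67
= 0.0911 per day

0.0911 per day


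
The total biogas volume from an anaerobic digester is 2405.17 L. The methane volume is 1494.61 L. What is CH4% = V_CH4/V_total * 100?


CH4% = V_CH4 / V_total * 100
= 1494.61 / 2405.17 * 100
= 62.1416%

62.1416%


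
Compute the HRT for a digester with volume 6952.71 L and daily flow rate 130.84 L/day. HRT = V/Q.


HRT = V / Q
= 6952.71 / 130.84
= 53.1390 days

53.1390 days


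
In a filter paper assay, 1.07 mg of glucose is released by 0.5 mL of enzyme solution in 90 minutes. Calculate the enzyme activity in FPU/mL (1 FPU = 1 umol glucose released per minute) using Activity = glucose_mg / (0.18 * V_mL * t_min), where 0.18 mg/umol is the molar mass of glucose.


Activity = glucose_mg / (0.18 mg/umol * V_mL * t_min)
= 1.07 / (0.18 * 0.5 * 90)
= 0.1321 FPU/mL

0.1321 FPU/mL


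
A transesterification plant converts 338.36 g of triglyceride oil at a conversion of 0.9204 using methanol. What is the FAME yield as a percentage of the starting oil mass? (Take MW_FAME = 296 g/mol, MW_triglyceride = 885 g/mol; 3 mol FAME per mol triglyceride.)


m_FAME = oil * conv * (3 * 296 / 885) = oil * conv * (888/885)
= 338.36 * 0.9204 * 888 / 885
= 312.4822 g
Y = m_FAME / oil * 100 = conv * (888/885) * 100
= 0.9204 * 888 / 885 * 100
= 92.35%

92.35%


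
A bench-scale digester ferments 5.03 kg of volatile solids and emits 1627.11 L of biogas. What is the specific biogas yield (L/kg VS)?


Y = V / VS
= 1627.11 / 5.03
= 323.4811 L/kg VS

323.4811 L/kg VS


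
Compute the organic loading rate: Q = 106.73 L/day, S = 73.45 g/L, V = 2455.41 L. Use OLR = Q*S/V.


OLR = Q * S / V
= 106.73 * 73.45 / 2455.41
= 3.1927 g/L/day

3.1927 g/L/day


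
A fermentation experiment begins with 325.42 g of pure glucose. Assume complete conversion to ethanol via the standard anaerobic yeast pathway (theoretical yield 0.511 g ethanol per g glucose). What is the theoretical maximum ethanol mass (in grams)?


Theoretical ethanol yield: m_EtOH = 0.511 * m_glucose
m_EtOH = 0.511 * 325.42 = 166.2896 g

166.2896 g


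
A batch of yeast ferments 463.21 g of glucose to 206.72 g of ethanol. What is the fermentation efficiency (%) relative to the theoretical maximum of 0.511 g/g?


Fermentation efficiency = (actual / (0.511 * glucose)) * 100
= (206.72 / (0.511 * 463.21)) * 100
= 87.3341%

87.3341%


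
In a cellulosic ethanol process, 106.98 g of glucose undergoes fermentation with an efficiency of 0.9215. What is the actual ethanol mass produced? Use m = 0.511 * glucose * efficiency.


Actual ethanol: m = 0.511 * 106.98 * 0.9215
m = 50.3754 g

50.3754 g


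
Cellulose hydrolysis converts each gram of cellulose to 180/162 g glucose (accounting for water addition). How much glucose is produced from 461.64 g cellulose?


glucose = cellulose * 180/162
= 461.64 * 180/162
= 512.9333 g

512.9333 g


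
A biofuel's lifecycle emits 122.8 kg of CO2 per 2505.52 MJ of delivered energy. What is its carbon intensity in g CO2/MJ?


CI = CO2 * 1000 / E
= 122.8 * 1000 / 2505.52
= 49.0118 g CO2/MJ

49.0118 g CO2/MJ


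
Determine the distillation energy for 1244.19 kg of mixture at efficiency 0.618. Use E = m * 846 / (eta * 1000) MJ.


E = m * 846 / (eta * 1000)
= 1244.19 * 846 / (0.618 * 1000)
= 1703.2116 MJ

1703.2116 MJ


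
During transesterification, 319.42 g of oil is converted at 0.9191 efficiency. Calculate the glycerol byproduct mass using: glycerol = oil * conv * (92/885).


glycerol = oil * conv * (92/885)
= 319.42 * 0.9191 * 92 / 885
= 30.5189 g

30.5189 g


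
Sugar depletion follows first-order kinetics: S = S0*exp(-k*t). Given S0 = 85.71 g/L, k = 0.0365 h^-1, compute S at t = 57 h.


S = S0 * exp(-k * t)
S = 85.71 * exp(-0.0365 * 57)
S = 10.7024 g/L

10.7024 g/L


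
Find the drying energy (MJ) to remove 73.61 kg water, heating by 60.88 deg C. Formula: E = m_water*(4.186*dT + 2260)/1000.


E = m_water * (4.186 * dT + 2260) / 1000
= 73.61 * (4.186 * 60.88 + 2260) / 1000
= 185.1176 MJ

185.1176 MJ


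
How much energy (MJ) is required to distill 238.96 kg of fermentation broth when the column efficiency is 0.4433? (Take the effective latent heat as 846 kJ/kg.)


E = m * 846 / (eta * 1000)
= 238.96 * 846 / (0.4433 * 1000)
= 456.0346 MJ

456.0346 MJ


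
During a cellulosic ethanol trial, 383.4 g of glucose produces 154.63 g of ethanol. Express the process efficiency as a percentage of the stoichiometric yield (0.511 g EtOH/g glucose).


Fermentation efficiency = (actual / (0.511 * glucose)) * 100
= (154.63 / (0.511 * 383.4)) * 100
= 78.9261%

78.9261%


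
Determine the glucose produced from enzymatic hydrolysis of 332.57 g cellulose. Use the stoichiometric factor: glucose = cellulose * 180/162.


glucose = cellulose * 180/162
= 332.57 * 180/162
= 369.5222 g

369.5222 g


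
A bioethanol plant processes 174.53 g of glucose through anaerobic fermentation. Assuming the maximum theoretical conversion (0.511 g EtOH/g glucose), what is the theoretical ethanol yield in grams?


Theoretical ethanol yield: m_EtOH = 0.511 * m_glucose
m_EtOH = 0.511 * 174.53 = 89.1848 g

89.1848 g


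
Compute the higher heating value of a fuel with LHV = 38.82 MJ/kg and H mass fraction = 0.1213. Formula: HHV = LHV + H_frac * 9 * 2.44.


HHV = LHV + H_frac * 9 * 2.44
= 38.82 + 0.1213 * 9 * 2.44
= 41.4837 MJ/kg

41.4837 MJ/kg


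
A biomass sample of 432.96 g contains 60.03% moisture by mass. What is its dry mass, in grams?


Wd = Ww * (1 - MC/100)
= 432.96 * (1 - 60.03/100)
= 173.0541 g

173.0541 g


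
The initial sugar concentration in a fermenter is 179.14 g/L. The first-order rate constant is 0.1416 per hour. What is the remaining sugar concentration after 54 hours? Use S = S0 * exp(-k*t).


S = S0 * exp(-k * t)
S = 179.14 * exp(-0.1416 * 54)
S = 0.0856 g/L

0.0856 g/L


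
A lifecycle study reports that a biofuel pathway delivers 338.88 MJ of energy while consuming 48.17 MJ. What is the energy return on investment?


EROI = E_out / E_in
= 338.88 / 48.17
= 7.0351

7.0351


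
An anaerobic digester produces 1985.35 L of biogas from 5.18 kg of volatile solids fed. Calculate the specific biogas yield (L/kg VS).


Y = V / VS
= 1985.35 / 5.18
= 383.2722 L/kg VS

383.2722 L/kg VS


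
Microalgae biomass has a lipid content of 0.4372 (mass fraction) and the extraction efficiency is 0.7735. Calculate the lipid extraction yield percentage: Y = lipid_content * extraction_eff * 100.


Y = lipid_content * extraction_eff * 100
= 0.4372 * 0.7735 * 100
= 33.8174%

33.8174%


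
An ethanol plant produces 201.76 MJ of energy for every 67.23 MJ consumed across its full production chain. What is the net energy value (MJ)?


NEV = E_out - E_in
= 201.76 - 67.23
= 134.5300 MJ

134.5300 MJ


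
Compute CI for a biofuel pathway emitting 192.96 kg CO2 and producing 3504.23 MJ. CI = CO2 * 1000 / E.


CI = CO2 * 1000 / E
= 192.96 * 1000 / 3504.23
= 55.0649 g CO2/MJ

55.0649 g CO2/MJ


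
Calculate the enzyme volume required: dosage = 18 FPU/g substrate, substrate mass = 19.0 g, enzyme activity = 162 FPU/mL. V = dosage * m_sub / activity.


V = dosage * m_sub / activity
V = 18 * 19.0 / 162
V = 2.1111 mL

2.1111 mL


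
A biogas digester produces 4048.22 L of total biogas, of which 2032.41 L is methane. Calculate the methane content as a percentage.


CH4% = V_CH4 / V_total * 100
= 2032.41 / 4048.22 * 100
= 50.2050%

50.2050%


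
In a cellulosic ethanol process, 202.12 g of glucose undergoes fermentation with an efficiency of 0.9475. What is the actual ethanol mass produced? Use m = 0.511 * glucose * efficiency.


Actual ethanol: m = 0.511 * 202.12 * 0.9475
m = 97.8609 g

97.8609 g


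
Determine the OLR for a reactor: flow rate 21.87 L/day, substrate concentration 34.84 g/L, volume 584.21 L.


OLR = Q * S / V
= 21.87 * 34.84 / 584.21
= 1.3042 g/L/day

1.3042 g/L/day


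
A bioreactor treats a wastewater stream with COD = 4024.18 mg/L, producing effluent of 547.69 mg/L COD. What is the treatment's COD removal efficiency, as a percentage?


eta = (COD_in - COD_out) / COD_in * 100
= (4024.18 - 547.69) / 4024.18 * 100
= 86.3900%

86.3900%


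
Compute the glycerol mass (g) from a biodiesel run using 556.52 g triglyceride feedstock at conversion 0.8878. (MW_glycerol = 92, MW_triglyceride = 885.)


glycerol = oil * conv * (92/885)
= 556.52 * 0.8878 * 92 / 885
= 51.3618 g

51.3618 g


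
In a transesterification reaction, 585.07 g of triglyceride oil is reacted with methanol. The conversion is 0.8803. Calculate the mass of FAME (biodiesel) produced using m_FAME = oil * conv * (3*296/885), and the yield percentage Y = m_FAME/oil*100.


m_FAME = oil * conv * (3 * 296 / 885) = oil * conv * (888/885)
= 585.07 * 0.8803 * 888 / 885
= 516.7830 g
Y = m_FAME / oil * 100 = conv * (888/885) * 100
= 0.8803 * 888 / 885 * 100
= 88.33%

516.7830 g FAME; Y = 88.33%


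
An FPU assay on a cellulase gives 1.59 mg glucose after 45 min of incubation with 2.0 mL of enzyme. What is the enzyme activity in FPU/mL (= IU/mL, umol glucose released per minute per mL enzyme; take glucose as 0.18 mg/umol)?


Activity = glucose_mg / (0.18 mg/umol * V_mL * t_min)
= 1.59 / (0.18 * 2.0 * 45)
= 0.0981 FPU/mL

0.0981 FPU/mL


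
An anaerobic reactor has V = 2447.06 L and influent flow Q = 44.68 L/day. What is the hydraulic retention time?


HRT = V / Q
= 2447.06 / 44.68
= 54.7686 days

54.7686 days


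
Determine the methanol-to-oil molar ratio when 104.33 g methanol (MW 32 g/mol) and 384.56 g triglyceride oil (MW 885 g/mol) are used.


Molar ratio = n_MeOH / n_oil = (MeOH/32) / (oil/885) = (MeOH * 885) / (32 * oil)
= (104.33 * 885) / (32 * 384.56)
= 7.5031

7.5031


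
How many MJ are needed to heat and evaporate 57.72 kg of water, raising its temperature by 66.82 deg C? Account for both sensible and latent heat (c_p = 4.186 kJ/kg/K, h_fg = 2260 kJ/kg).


E = m_water * (4.186 * dT + 2260) / 1000
= 57.72 * (4.186 * 66.82 + 2260) / 1000
= 146.5920 MJ

146.5920 MJ


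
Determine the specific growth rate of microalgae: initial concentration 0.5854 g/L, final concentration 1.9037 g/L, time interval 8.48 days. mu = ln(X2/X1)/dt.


mu = ln(X2/X1) / dt
= ln(1.9037/0.5854) / 8.48
= 0.1391 per day

0.1391 per day


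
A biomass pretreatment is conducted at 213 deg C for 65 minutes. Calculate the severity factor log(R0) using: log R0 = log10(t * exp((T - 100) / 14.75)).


logR0 = log10(t * exp((T - 100) / 14.75))
= log10(65 * exp((213 - 100) / 14.75))
= 5.1401

5.1401


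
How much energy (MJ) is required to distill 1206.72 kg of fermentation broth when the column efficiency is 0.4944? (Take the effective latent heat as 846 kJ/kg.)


E = m * 846 / (eta * 1000)
= 1206.72 * 846 / (0.4944 * 1000)
= 2064.8971 MJ

2064.8971 MJ


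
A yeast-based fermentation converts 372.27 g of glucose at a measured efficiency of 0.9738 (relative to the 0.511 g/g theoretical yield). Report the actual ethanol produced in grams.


Actual ethanol: m = 0.511 * 372.27 * 0.9738
m = 185.2459 g

185.2459 g


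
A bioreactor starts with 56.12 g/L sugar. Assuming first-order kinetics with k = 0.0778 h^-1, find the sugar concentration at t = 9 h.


S = S0 * exp(-k * t)
S = 56.12 * exp(-0.0778 * 9)
S = 27.8628 g/L

27.8628 g/L


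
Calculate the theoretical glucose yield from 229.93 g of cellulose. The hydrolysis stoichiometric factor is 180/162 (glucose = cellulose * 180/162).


glucose = cellulose * 180/162
= 229.93 * 180/162
= 255.4778 g

255.4778 g


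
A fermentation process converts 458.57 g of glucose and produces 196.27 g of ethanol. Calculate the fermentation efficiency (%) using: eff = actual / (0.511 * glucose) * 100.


Fermentation efficiency = (actual / (0.511 * glucose)) * 100
= (196.27 / (0.511 * 458.57)) * 100
= 83.7582%

83.7582%


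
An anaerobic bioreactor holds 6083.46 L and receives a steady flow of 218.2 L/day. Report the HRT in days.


HRT = V / Q
= 6083.46 / 218.2
= 27.8802 days

27.8802 days


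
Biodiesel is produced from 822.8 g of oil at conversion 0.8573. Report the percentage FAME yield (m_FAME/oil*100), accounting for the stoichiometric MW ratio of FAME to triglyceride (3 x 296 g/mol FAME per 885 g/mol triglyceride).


m_FAME = oil * conv * (3 * 296 / 885) = oil * conv * (888/885)
= 822.8 * 0.8573 * 888 / 885
= 707.7776 g
Y = m_FAME / oil * 100 = conv * (888/885) * 100
= 0.8573 * 888 / 885 * 100
= 86.02%

86.02%


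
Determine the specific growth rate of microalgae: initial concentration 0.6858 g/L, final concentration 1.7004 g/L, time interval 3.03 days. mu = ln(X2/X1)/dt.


mu = ln(X2/X1) / dt
= ln(1.7004/0.6858) / 3.03
= 0.2997 per day

0.2997 per day


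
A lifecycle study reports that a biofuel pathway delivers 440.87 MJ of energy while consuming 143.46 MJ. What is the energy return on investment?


EROI = E_out / E_in
= 440.87 / 143.46
= 3.0731

3.0731


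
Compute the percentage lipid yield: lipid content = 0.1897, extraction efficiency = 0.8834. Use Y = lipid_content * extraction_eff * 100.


Y = lipid_content * extraction_eff * 100
= 0.1897 * 0.8834 * 100
= 16.7581%

16.7581%


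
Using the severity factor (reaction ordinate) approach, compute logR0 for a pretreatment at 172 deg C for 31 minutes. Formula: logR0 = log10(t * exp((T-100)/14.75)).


logR0 = log10(t * exp((T - 100) / 14.75))
= log10(31 * exp((172 - 100) / 14.75))
= 3.6113

3.6113


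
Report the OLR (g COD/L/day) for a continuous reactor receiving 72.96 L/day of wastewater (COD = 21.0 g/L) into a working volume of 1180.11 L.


OLR = Q * S / V
= 72.96 * 21.0 / 1180.11
= 1.2983 g/L/day

1.2983 g/L/day
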